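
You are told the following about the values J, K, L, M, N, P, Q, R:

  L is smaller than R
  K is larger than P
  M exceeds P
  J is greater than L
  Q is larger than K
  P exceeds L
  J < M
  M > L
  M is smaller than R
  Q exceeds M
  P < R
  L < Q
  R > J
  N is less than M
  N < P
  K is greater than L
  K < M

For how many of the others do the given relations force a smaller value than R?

From R the given relations immediately reach L, J, P, M.
From those, N, K — 6 in total.
No other element is forced below R by the given relations, so the count is 6.

6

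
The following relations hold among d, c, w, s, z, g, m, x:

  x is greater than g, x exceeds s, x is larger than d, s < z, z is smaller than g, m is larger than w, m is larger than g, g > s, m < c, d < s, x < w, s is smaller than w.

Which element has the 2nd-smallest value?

The consecutive relations fix a unique order: d < s < z < g < x < w < m < c.
The 2nd smallest is s.

s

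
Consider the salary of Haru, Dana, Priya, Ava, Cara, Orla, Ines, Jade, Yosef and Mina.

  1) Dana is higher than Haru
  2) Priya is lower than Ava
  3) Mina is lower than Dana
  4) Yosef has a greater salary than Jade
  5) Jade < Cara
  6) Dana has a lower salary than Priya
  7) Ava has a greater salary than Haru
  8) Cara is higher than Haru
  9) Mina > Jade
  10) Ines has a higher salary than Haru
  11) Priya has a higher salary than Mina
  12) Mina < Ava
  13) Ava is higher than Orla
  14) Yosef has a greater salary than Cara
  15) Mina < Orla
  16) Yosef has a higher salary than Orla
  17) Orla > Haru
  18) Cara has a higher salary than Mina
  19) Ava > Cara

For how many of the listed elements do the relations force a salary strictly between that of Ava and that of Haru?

4

Chaining upward from Haru reaches: Dana, Cara, Priya, Orla, Yosef, Ines.
Chaining downward from Ava reaches: Jade, Mina, Dana, Cara, Priya, Orla.
Strictly between Haru and Ava are those in both lists: Dana, Cara, Priya, Orla — 4 elements.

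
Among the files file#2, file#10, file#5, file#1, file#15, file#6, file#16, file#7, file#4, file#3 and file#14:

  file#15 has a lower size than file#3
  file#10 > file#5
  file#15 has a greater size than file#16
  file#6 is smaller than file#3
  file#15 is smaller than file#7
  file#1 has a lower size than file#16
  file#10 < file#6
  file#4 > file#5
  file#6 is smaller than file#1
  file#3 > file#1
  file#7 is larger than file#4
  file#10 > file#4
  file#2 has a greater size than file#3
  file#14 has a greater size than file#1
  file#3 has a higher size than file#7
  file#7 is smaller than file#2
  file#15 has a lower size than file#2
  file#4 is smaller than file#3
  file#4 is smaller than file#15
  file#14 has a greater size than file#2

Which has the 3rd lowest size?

The consecutive relations fix a unique order: file#5 < file#4 < file#10 < file#6 < file#1 < file#16 < file#15 < file#7 < file#3 < file#2 < file#14.
Counting 3 from the smallest end gives file#10.

file#10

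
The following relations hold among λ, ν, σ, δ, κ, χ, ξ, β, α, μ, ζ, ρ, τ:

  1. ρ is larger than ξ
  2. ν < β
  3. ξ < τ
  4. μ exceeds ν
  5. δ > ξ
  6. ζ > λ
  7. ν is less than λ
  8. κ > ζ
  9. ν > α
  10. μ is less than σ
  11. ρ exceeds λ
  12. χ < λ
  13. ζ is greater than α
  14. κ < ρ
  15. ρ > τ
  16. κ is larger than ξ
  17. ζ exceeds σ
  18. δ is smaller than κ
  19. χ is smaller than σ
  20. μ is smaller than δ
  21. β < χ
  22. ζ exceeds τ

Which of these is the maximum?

ρ

Chaining downward from ρ: directly below it, ξ, λ, τ, κ; then ν, χ, δ, ζ; then α, β, μ, σ.
That covers every other element, and nothing is given above ρ, so ρ is the maximum.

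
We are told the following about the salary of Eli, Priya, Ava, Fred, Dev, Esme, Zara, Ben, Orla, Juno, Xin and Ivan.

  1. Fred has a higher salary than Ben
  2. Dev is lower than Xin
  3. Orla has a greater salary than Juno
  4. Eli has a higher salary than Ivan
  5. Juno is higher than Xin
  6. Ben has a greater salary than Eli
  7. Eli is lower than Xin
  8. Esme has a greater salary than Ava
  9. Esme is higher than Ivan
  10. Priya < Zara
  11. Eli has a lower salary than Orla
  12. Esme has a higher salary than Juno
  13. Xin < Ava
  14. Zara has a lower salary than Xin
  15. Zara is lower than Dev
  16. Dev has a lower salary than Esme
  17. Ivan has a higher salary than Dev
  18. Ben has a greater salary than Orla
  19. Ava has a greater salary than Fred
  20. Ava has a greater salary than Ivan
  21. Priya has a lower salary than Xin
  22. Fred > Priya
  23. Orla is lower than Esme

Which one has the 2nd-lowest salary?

Zara

Piecing the relations together gives one ordering: Priya < Zara < Dev < Ivan < Eli < Xin < Juno < Orla < Ben < Fred < Ava < Esme.
Counting 2 from the smallest end gives Zara.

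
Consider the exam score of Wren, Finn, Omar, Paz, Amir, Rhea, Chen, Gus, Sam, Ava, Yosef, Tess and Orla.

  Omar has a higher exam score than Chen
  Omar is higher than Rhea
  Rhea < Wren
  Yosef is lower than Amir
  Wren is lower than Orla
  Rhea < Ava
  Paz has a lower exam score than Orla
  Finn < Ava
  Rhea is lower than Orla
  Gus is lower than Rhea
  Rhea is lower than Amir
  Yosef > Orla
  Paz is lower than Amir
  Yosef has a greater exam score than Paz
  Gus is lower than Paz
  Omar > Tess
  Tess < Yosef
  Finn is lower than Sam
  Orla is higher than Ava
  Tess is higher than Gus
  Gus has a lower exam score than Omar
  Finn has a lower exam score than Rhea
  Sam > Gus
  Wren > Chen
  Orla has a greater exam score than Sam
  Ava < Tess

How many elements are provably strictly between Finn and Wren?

Chaining upward from Finn reaches: Rhea, Ava, Sam, Orla, Tess, Omar, Yosef, Amir.
Chaining downward from Wren reaches: Gus, Rhea, Chen.
Strictly between Finn and Wren are those in both lists: Rhea — 1 element.

1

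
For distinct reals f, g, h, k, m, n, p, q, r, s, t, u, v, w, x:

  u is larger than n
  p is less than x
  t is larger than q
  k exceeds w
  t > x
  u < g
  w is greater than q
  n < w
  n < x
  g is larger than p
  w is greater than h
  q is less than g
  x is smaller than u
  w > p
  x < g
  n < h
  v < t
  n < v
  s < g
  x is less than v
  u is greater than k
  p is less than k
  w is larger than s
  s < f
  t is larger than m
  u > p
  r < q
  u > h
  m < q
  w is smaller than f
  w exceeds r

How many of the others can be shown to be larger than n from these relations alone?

From n the given relations immediately reach h, x, v, w, u.
From those, t, k, f, g — 9 in total.
No other element is forced above n by the given relations, so the count is 9.

9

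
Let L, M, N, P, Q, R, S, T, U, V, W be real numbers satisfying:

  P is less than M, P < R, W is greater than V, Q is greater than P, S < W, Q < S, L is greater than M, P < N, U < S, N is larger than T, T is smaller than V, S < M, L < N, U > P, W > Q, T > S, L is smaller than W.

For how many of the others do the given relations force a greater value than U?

7

From U the given relations immediately reach S.
From those, M, T, W — 4 in total.
From those, L, V, N — 7 in total.
Nothing else is reachable above U; 7 in all.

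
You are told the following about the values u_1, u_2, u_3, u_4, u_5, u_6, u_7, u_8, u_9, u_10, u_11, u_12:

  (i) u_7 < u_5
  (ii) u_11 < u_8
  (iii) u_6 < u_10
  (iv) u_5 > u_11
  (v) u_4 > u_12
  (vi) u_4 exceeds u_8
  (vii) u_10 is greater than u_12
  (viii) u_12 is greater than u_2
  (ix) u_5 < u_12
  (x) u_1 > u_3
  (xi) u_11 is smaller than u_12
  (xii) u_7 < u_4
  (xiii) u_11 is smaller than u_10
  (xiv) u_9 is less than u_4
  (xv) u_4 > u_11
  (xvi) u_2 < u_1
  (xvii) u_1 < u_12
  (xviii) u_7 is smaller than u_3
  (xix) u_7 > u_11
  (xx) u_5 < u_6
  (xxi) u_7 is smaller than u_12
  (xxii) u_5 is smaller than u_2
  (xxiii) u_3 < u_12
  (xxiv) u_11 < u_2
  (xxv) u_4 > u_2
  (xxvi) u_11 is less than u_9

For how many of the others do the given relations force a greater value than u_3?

4

From u_3 the given relations immediately reach u_1, u_12.
From those, u_4, u_10 — 4 in total.
Nothing else is reachable above u_3; 4 in all.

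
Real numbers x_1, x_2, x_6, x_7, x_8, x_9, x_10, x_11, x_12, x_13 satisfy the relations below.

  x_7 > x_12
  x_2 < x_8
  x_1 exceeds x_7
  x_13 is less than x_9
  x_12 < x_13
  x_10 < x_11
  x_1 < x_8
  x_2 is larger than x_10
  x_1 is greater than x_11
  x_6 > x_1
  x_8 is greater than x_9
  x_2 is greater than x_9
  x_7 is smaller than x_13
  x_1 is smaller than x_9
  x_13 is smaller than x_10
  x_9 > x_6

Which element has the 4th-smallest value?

x_10

The consecutive relations fix a unique order: x_12 < x_7 < x_13 < x_10 < x_11 < x_1 < x_6 < x_9 < x_2 < x_8.
Counting 4 from the smallest end gives x_10.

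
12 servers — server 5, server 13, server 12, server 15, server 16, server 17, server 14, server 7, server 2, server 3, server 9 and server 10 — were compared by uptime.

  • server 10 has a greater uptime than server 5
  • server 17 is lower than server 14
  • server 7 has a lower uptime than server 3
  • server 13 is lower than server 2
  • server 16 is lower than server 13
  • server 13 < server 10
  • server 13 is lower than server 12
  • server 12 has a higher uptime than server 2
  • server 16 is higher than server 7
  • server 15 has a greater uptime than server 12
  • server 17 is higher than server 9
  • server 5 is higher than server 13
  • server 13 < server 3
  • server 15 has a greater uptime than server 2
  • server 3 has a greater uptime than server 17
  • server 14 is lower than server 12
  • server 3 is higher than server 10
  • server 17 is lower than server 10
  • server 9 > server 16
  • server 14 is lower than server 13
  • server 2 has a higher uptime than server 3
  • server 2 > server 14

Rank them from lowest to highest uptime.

Nothing is placed below server 7, so it is least; from there server 7 < server 16; server 16 < server 9; server 9 < server 17; server 17 < server 14; server 14 < server 13; server 13 < server 5; server 5 < server 10; server 10 < server 3; server 3 < server 2; server 2 < server 12; server 12 < server 15, each given directly.

server 7 < server 16 < server 9 < server 17 < server 14 < server 13 < server 5 < server 10 < server 3 < server 2 < server 12 < server 15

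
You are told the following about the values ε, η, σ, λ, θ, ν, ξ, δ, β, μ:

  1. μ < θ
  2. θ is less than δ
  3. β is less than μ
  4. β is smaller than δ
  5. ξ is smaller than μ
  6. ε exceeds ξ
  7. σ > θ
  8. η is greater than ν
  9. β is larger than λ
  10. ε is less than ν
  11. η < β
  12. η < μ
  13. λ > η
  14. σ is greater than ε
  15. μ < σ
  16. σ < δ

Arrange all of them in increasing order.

ξ < ε < ν < η < λ < β < μ < θ < σ < δ

Each adjacent pair is fixed by a given relation: ξ < ε; ε < ν; ν < η; η < λ; λ < β; β < μ; μ < θ; θ < σ; σ < δ. Chaining them end to end gives the full order.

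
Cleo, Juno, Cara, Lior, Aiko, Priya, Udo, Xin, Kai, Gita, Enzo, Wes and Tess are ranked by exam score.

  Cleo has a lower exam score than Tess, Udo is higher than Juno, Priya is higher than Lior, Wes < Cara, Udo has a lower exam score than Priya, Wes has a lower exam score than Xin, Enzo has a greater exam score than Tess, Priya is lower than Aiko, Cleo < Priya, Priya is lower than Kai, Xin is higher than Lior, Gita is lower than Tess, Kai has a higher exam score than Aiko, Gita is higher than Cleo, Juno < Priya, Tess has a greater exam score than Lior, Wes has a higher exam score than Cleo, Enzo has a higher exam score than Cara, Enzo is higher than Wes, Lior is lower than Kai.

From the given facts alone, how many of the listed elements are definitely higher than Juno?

4

The elements the relations force above Juno are Udo, Priya, Aiko, Kai — no chain reaches any other.
That is 4.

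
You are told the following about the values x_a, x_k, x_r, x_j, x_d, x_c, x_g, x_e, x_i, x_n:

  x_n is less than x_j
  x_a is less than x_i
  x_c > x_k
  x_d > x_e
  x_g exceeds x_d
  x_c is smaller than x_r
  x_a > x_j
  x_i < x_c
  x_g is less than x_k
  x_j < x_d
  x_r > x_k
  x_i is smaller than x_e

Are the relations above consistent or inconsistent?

consistent

The single ordering x_n < x_j < x_a < x_i < x_e < x_d < x_g < x_k < x_c < x_r satisfies every listed relation, so no contradiction arises.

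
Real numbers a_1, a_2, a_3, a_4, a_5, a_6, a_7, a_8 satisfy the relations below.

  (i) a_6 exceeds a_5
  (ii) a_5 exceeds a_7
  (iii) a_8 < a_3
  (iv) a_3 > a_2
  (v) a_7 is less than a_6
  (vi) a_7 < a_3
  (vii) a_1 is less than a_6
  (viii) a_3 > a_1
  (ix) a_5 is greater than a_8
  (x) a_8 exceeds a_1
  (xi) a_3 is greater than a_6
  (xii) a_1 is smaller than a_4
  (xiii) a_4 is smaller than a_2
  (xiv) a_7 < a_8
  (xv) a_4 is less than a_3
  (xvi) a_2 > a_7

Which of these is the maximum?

Chaining downward from a_3: directly below it, a_1, a_7, a_4, a_8, a_2, a_6; then a_5.
That covers every other element, and nothing is given above a_3, so a_3 is the maximum.

a_3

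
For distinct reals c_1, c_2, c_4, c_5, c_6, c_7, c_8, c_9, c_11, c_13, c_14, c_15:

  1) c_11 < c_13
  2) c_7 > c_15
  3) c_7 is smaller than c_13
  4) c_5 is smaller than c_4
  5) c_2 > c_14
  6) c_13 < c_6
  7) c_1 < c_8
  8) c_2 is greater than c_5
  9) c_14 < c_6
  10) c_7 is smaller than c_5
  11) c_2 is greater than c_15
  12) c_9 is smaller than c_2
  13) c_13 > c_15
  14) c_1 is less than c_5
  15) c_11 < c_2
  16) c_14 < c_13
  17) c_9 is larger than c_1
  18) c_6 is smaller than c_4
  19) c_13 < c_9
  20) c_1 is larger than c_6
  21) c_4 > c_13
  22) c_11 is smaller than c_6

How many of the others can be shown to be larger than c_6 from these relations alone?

6

Directly above c_6: c_1, c_4.
One step further: c_5, c_9, c_8 (5 so far).
One step further: c_2 (6 so far).
No other element is forced above c_6 by the given relations, so the count is 6.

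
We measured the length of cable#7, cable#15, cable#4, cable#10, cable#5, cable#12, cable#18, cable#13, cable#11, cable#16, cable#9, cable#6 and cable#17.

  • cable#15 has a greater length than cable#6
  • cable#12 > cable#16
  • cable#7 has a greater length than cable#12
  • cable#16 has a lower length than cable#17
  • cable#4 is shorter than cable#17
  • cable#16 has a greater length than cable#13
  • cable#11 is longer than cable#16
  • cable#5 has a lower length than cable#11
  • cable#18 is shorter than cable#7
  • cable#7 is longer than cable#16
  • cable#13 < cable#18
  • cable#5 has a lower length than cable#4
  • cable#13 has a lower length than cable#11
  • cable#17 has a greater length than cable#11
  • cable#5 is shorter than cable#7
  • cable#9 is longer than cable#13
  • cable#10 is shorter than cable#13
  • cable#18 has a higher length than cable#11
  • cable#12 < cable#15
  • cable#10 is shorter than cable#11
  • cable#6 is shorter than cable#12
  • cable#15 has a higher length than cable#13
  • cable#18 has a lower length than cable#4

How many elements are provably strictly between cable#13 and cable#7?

Chaining upward from cable#13 reaches: cable#16, cable#11, cable#18, cable#12, cable#4, cable#15, cable#9, cable#17.
Chaining downward from cable#7 reaches: cable#5, cable#6, cable#10, cable#16, cable#11, cable#18, cable#12.
Strictly between cable#13 and cable#7 are those in both lists: cable#16, cable#11, cable#18, cable#12 — 4 elements.

4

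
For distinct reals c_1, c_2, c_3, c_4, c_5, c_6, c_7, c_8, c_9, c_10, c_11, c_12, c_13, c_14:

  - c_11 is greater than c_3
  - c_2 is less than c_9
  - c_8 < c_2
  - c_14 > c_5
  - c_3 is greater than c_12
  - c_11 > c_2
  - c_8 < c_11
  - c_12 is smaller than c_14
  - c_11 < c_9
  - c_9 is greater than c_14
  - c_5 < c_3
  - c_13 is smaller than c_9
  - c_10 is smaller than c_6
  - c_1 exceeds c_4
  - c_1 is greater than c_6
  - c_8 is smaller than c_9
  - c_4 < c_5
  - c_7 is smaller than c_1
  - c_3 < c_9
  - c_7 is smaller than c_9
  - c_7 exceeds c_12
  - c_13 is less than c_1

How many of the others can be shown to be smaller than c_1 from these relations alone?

6

Directly below c_1: c_4, c_6, c_7, c_13.
One step further: c_10, c_12 (6 so far).
Nothing else is reachable below c_1; 6 in all.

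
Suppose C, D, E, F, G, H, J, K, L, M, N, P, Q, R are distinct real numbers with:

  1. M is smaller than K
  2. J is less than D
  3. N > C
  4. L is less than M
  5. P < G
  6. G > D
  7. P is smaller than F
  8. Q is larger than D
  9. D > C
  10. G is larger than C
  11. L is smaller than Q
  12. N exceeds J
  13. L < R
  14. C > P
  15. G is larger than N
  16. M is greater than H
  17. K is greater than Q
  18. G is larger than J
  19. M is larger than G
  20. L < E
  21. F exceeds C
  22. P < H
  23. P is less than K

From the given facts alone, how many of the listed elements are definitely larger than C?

7

From C the given relations immediately reach N, D, G, F.
From those, M, Q — 6 in total.
From those, K — 7 in total.
Nothing else is reachable above C; 7 in all.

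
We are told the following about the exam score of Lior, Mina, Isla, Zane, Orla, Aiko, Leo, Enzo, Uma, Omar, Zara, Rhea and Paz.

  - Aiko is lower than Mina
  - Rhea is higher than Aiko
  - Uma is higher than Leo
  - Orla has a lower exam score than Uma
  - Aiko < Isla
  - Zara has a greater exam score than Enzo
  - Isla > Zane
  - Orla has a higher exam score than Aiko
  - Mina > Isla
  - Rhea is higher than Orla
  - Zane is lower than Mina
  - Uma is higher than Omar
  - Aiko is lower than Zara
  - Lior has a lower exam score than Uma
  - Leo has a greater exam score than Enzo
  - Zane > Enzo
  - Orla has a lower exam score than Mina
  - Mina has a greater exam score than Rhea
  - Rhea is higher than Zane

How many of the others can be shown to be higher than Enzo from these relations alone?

7

From Enzo the given relations immediately reach Zane, Leo, Zara.
From those, Isla, Uma, Rhea, Mina — 7 in total.
Nothing else is reachable above Enzo; 7 in all.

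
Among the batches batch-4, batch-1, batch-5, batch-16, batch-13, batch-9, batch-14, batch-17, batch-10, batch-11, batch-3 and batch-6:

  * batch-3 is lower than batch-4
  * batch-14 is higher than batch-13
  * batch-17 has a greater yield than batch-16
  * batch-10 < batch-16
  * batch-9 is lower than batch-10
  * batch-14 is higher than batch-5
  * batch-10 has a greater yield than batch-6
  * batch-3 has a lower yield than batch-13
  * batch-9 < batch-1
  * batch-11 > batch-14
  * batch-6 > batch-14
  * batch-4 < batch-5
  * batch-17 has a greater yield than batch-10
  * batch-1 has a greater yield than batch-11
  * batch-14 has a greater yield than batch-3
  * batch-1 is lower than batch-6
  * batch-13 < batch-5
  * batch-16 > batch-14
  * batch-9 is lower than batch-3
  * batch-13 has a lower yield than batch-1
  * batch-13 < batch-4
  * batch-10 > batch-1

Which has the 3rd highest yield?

batch-10

Piecing the relations together gives one ordering: batch-9 < batch-3 < batch-13 < batch-4 < batch-5 < batch-14 < batch-11 < batch-1 < batch-6 < batch-10 < batch-16 < batch-17.
Counting 3 from the largest end gives batch-10.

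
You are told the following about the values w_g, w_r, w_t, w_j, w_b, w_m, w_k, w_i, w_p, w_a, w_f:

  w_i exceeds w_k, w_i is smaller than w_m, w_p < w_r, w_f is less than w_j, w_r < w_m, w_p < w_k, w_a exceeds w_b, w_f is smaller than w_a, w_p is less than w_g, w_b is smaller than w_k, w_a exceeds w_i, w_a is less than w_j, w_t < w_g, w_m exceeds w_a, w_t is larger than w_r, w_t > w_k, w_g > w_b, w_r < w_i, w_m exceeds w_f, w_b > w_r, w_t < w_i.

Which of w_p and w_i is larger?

w_p < w_r and w_r < w_b give w_p < w_b.
Then w_b < w_k extends the chain to w_k.
Then w_k < w_t extends the chain to w_t.
Then w_t < w_i extends the chain to w_i.
So w_p < w_i; w_i is the larger of the two.

w_i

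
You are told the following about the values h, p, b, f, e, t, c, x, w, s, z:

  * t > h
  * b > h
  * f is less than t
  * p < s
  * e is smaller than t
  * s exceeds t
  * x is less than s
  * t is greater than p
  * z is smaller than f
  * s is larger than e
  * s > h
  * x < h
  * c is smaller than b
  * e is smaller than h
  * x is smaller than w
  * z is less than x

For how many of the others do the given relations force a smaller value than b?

5

The elements the relations force below b are z, x, e, h, c — no chain reaches any other.
That is 5.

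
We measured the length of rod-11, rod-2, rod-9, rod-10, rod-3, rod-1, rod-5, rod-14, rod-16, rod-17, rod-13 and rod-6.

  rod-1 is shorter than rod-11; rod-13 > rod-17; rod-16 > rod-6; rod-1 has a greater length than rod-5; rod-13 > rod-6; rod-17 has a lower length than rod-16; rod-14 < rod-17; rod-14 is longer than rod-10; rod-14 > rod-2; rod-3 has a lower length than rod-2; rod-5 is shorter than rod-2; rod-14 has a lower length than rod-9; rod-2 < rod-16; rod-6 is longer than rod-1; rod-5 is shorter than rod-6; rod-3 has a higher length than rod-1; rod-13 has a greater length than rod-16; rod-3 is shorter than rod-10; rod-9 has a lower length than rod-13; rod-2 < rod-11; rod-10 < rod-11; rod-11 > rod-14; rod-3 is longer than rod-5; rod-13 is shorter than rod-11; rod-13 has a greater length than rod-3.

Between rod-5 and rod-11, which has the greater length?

Link the given pairs in sequence: rod-5 < rod-1; rod-1 < rod-3; rod-3 < rod-10; rod-10 < rod-14; rod-14 < rod-17; rod-17 < rod-16; rod-16 < rod-13; rod-13 < rod-11.
Chaining these gives rod-5 < rod-1 < rod-3 < rod-10 < rod-14 < rod-17 < rod-16 < rod-13 < rod-11.
So rod-5 < rod-11; rod-11 is the longer of the two.

rod-11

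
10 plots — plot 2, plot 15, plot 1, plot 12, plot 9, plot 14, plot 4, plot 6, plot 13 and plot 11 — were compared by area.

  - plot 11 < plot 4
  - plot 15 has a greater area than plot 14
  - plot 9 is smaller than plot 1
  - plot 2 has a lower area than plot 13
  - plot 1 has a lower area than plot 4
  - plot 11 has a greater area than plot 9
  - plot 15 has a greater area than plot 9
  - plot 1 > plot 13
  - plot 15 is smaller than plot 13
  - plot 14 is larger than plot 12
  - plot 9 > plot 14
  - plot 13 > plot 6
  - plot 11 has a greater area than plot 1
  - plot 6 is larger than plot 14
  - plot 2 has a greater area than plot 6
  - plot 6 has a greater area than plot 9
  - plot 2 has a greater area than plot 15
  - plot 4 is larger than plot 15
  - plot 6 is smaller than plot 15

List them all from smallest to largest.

Nothing is placed below plot 12, so it is least; from there plot 12 < plot 14; plot 14 < plot 9; plot 9 < plot 6; plot 6 < plot 15; plot 15 < plot 2; plot 2 < plot 13; plot 13 < plot 1; plot 1 < plot 11; plot 11 < plot 4, each given directly.

plot 12 < plot 14 < plot 9 < plot 6 < plot 15 < plot 2 < plot 13 < plot 1 < plot 11 < plot 4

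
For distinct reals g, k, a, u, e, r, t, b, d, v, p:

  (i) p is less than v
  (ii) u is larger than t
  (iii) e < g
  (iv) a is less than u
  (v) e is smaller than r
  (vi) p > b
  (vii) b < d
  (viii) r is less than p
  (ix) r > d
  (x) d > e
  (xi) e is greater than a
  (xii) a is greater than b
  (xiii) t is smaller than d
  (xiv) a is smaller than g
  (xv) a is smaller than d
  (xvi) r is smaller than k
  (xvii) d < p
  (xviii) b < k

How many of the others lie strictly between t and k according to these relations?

2

Chaining upward from t reaches: d, r, p, v, u.
Chaining downward from k reaches: b, a, e, d, r.
Strictly between t and k are those in both lists: d, r — 2 elements.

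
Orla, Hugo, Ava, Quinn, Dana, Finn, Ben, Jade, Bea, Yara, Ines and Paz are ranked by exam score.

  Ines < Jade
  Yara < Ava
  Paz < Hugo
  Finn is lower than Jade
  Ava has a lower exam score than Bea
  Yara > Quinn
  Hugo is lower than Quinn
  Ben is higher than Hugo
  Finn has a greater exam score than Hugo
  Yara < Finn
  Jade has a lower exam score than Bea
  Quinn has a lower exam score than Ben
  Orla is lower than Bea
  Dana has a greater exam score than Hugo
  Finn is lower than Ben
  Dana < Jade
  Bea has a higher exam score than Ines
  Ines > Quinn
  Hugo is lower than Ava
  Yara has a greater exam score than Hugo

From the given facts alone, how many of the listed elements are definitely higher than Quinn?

The elements the relations force above Quinn are Yara, Ava, Ines, Finn, Jade, Bea, Ben — no chain reaches any other.
That is 7.

7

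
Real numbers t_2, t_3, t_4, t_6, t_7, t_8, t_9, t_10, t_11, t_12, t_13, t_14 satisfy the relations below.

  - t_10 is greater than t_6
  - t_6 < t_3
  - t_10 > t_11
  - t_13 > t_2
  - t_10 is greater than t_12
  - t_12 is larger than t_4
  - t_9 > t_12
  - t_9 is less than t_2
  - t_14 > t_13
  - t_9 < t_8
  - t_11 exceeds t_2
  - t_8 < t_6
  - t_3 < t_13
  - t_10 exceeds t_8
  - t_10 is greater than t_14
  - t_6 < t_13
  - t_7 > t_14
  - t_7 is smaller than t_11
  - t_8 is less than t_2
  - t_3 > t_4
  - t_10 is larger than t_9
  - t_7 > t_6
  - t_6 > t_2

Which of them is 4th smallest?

t_8

The consecutive relations fix a unique order: t_4 < t_12 < t_9 < t_8 < t_2 < t_6 < t_3 < t_13 < t_14 < t_7 < t_11 < t_10.
The 4th smallest is t_8.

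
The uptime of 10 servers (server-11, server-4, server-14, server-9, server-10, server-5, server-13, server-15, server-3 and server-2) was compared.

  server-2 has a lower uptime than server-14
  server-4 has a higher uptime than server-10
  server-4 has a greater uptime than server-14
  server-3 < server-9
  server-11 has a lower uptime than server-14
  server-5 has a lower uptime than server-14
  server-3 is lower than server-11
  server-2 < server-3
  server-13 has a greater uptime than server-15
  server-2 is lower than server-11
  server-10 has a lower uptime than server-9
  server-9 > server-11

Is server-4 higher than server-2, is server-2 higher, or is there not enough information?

server-2 < server-3 and server-3 < server-11 give server-2 < server-11.
Then server-11 < server-14 extends the chain to server-14.
Then server-14 < server-4 extends the chain to server-4.
So server-4 is higher.

server-4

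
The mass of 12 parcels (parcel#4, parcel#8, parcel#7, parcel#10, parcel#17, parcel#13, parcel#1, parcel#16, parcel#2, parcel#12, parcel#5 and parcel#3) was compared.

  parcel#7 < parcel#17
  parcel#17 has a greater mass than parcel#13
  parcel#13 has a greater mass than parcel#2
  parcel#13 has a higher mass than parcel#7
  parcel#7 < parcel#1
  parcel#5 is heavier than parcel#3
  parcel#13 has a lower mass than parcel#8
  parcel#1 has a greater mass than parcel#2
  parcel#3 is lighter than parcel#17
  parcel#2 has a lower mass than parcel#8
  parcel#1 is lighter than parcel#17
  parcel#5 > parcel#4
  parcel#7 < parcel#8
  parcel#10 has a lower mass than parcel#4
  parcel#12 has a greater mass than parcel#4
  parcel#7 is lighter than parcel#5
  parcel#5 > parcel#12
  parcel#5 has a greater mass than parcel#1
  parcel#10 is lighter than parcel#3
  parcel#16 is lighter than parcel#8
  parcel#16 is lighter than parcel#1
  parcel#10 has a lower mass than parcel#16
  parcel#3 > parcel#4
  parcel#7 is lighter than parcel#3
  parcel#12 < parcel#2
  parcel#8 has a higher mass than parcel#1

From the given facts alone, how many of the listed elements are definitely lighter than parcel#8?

8

The elements the relations force below parcel#8 are parcel#10, parcel#7, parcel#16, parcel#4, parcel#12, parcel#2, parcel#1, parcel#13 — no chain reaches any other.
That is 8.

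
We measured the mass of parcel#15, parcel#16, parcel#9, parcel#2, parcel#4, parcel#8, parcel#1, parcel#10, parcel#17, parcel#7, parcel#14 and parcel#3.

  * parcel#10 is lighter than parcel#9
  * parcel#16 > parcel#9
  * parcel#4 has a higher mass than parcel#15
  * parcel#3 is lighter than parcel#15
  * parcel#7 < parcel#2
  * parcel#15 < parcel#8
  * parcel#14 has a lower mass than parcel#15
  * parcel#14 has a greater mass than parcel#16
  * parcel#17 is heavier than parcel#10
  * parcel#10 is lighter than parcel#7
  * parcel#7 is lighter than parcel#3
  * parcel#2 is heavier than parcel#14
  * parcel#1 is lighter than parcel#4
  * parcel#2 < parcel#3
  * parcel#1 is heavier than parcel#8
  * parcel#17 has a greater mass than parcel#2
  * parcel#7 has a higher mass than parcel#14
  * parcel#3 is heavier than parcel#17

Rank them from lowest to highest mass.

Each adjacent pair is fixed by a given relation: parcel#10 < parcel#9; parcel#9 < parcel#16; parcel#16 < parcel#14; parcel#14 < parcel#7; parcel#7 < parcel#2; parcel#2 < parcel#17; parcel#17 < parcel#3; parcel#3 < parcel#15; parcel#15 < parcel#8; parcel#8 < parcel#1; parcel#1 < parcel#4. Chaining them end to end gives the full order.

parcel#10 < parcel#9 < parcel#16 < parcel#14 < parcel#7 < parcel#2 < parcel#17 < parcel#3 < parcel#15 < parcel#8 < parcel#1 < parcel#4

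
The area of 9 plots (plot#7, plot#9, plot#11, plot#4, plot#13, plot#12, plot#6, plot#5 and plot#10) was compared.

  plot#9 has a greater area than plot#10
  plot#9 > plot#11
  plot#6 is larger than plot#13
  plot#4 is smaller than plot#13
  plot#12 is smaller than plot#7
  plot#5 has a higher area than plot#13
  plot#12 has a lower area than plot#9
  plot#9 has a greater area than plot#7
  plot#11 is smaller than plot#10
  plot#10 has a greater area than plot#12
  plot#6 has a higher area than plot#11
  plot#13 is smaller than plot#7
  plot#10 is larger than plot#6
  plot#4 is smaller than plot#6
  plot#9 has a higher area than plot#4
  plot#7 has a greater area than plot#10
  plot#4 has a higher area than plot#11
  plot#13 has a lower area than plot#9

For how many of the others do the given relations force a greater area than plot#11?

7

The elements the relations force above plot#11 are plot#4, plot#13, plot#6, plot#5, plot#10, plot#7, plot#9 — no chain reaches any other.
That is 7.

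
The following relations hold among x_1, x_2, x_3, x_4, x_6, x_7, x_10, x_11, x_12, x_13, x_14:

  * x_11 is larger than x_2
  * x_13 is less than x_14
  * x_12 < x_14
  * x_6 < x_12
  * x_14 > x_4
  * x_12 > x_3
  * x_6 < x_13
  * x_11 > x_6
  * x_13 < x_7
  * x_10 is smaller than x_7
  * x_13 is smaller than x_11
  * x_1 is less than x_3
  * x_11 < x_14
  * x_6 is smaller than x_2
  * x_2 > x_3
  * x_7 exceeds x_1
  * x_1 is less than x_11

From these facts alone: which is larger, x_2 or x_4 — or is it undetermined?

undetermined

Following every chain through x_4: above x_4 we get x_14.
x_2 is not reached, and no chain runs the other way from x_2 to x_4.
So the given relations leave the order of x_4 and x_2 undetermined.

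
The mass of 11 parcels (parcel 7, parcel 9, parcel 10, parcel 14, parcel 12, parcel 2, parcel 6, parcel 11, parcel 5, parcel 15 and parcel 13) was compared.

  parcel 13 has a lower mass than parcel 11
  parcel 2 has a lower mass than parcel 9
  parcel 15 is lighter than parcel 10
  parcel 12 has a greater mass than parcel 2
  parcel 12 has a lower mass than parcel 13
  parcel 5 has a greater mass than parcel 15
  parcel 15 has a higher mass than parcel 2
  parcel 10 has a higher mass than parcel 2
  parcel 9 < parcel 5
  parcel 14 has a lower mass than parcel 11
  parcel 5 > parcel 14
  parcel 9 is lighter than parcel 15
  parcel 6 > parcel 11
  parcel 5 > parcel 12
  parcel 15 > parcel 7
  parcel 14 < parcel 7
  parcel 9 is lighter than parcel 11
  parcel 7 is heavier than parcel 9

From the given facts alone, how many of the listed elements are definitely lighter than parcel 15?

4

Directly below parcel 15: parcel 2, parcel 9, parcel 7.
One step further: parcel 14 (4 so far).
No other element is forced below parcel 15 by the given relations, so the count is 4.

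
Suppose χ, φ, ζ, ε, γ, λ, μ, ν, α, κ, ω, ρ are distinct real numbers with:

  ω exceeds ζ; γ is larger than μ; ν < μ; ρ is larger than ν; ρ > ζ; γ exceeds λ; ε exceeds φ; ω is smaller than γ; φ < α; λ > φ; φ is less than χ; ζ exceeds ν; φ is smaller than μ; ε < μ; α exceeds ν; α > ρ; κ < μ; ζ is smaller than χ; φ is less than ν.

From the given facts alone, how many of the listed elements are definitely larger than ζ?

5

The elements the relations force above ζ are χ, ω, ρ, α, γ — no chain reaches any other.
That is 5.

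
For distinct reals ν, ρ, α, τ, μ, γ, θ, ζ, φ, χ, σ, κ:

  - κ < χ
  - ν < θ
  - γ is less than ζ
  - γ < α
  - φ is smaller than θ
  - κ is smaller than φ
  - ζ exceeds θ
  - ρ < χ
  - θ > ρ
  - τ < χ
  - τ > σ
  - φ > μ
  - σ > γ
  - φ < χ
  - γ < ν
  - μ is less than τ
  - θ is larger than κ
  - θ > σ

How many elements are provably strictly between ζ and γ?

Chaining upward from γ reaches: ν, σ, τ, θ, α, χ.
Chaining downward from ζ reaches: ν, μ, κ, σ, ρ, φ, θ.
Strictly between γ and ζ are those in both lists: ν, σ, θ — 3 elements.

3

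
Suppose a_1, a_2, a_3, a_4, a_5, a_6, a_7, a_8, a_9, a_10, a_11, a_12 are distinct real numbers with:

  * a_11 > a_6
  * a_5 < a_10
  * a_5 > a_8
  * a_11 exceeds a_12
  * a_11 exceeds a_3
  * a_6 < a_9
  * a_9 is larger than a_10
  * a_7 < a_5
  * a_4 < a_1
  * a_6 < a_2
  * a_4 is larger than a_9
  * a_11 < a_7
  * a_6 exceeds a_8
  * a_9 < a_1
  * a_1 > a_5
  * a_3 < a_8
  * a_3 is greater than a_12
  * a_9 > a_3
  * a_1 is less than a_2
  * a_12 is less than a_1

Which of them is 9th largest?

a_6

The consecutive relations fix a unique order: a_12 < a_3 < a_8 < a_6 < a_11 < a_7 < a_5 < a_10 < a_9 < a_4 < a_1 < a_2.
The 9th largest is a_6.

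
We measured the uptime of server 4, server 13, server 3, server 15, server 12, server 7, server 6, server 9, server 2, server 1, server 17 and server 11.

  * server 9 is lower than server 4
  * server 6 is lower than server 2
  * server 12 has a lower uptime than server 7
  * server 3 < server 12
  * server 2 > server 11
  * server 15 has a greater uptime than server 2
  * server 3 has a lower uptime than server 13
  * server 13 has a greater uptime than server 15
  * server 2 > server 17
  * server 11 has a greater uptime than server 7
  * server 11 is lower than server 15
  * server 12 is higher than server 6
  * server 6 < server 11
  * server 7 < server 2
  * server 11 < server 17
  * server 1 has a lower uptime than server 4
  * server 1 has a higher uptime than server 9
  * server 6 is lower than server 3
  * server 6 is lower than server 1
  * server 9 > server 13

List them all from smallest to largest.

server 6 < server 3 < server 12 < server 7 < server 11 < server 17 < server 2 < server 15 < server 13 < server 9 < server 1 < server 4

Nothing is placed below server 6, so it is least; from there server 6 < server 3; server 3 < server 12; server 12 < server 7; server 7 < server 11; server 11 < server 17; server 17 < server 2; server 2 < server 15; server 15 < server 13; server 13 < server 9; server 9 < server 1; server 1 < server 4, each given directly.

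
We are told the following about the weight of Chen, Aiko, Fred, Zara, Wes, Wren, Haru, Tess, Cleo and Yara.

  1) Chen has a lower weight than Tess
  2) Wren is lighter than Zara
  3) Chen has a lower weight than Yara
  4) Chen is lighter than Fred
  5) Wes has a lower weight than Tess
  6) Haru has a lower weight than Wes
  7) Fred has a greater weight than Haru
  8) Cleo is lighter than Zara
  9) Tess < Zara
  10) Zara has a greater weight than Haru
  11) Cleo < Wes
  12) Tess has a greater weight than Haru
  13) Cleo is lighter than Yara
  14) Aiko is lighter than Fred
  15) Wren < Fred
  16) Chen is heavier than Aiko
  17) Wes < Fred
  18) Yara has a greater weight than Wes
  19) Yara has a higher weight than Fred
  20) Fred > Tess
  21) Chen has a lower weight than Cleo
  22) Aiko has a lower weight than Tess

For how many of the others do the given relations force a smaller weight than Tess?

5

Directly below Tess: Aiko, Chen, Haru, Wes.
One step further: Cleo (5 so far).
No other element is forced below Tess by the given relations, so the count is 5.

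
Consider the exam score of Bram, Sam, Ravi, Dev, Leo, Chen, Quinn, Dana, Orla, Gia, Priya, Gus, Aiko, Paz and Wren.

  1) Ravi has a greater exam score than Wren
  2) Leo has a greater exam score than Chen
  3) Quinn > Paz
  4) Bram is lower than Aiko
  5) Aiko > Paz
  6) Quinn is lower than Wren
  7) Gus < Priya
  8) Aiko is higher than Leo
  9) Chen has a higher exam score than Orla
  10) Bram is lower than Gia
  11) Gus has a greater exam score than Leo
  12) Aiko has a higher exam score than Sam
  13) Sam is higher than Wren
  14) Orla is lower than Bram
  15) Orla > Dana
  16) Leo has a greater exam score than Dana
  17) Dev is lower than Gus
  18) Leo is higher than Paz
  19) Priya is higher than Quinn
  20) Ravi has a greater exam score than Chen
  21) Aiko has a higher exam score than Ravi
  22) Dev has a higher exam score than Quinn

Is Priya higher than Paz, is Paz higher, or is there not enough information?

Priya

The relevant relations are Paz < Quinn; Quinn < Dev; Dev < Gus; Gus < Priya.
Chaining these gives Paz < Quinn < Dev < Gus < Priya.
So Priya is higher.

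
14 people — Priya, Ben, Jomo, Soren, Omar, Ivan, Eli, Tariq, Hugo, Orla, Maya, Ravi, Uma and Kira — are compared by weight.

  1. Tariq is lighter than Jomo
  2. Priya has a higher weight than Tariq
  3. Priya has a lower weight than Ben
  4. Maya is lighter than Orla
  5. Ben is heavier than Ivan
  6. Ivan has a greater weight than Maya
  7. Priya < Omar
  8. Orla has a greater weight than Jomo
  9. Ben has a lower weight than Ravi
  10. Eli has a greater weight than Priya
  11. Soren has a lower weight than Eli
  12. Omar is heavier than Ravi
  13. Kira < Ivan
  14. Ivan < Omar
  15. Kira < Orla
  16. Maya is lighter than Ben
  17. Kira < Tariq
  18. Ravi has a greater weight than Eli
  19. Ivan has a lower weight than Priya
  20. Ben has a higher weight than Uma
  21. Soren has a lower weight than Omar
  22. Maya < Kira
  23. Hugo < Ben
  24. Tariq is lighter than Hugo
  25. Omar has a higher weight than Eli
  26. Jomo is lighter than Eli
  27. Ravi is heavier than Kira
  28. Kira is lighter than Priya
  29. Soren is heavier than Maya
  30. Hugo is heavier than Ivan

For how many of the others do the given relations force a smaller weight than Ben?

7

The elements the relations force below Ben are Maya, Kira, Tariq, Ivan, Priya, Hugo, Uma — no chain reaches any other.
That is 7.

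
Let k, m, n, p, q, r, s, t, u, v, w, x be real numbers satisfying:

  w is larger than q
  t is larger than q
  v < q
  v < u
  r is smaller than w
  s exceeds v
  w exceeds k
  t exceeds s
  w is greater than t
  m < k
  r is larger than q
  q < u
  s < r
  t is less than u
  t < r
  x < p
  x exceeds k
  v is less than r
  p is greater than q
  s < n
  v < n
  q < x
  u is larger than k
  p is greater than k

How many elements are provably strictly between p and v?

2

Chaining upward from v reaches: s, q, n, t, x, r, w, u.
Chaining downward from p reaches: m, q, k, x.
Strictly between v and p are those in both lists: q, x — 2 elements.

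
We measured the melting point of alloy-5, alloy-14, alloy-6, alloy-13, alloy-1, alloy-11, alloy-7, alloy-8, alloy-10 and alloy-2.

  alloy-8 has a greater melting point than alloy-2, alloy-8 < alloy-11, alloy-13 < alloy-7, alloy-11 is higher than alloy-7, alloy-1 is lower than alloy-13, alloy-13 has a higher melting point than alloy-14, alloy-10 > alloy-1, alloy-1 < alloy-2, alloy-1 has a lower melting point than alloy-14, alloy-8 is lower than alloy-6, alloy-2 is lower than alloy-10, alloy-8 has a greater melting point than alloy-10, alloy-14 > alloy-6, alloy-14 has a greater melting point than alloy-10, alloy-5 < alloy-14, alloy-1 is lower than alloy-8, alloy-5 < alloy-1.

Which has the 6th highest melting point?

Chaining the given pairs: alloy-5 < alloy-1 < alloy-2 < alloy-10 < alloy-8 < alloy-6 < alloy-14 < alloy-13 < alloy-7 < alloy-11.
The 6th largest is alloy-8.

alloy-8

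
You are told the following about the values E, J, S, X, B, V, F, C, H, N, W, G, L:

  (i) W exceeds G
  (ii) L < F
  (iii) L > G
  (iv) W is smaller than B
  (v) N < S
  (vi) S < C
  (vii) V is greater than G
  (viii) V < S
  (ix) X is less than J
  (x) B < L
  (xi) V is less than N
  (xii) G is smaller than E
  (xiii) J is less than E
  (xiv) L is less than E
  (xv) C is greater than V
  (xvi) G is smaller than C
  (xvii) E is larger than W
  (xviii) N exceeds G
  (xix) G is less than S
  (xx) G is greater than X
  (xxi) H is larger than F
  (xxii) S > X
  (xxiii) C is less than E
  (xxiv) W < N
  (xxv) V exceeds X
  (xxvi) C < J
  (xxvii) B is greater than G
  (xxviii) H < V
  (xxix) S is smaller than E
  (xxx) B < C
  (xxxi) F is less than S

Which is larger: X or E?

Chaining the given relations: X < G < W < B < L < F < H < V < N < S < C < J < E.
So X < E; E is the larger of the two.

E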